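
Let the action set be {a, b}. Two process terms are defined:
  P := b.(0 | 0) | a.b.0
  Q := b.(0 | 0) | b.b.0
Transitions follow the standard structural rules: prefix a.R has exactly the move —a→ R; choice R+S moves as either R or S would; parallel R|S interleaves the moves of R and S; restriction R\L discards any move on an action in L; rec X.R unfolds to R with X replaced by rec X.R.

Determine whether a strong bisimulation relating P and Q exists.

NO

LTS(P): 6 reachable states
  u0 = b.(0 | 0) | a.b.0 ⊢ --a--▸ u1, --b--▸ u2
  u1 = b.(0 | 0) | b.0 ⊢ --b--▸ u3, --b--▸ u4
  u2 = 0 | 0 | a.b.0 ⊢ --a--▸ u3
  u3 = 0 | 0 | b.0 ⊢ --b--▸ u5
  u4 = b.(0 | 0) | 0 ⊢ --b--▸ u5
  u5 = 0 | 0 | 0 ⊢ ·
LTS(Q): 6 reachable states
  v0 = b.(0 | 0) | b.b.0 ⊢ --b--▸ v1, --b--▸ v2
  v1 = 0 | 0 | b.b.0 ⊢ --b--▸ v3
  v2 = b.(0 | 0) | b.0 ⊢ --b--▸ v3, --b--▸ v4
  v3 = 0 | 0 | b.0 ⊢ --b--▸ v5
  v4 = b.(0 | 0) | 0 ⊢ --b--▸ v5
  v5 = 0 | 0 | 0 ⊢ ·
Bisimilarity quotient blocks:
  B0 = {u0}
  B1 = {u2}
  B2 = {u3, u4, v3, v4}
  B3 = {u5, v5}
  B4 = {u1, v1, v2}
  B5 = {v0}
u0 ∈ B0, v0 ∈ B5 → different blocks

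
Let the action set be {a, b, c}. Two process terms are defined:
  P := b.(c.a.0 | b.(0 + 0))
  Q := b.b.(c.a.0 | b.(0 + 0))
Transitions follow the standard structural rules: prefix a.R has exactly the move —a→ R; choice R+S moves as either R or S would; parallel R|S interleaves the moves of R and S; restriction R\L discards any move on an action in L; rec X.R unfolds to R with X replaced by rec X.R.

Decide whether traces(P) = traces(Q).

P's transition system — 7 states:
  m0 = b.(c.a.0 | b.(0 + 0)) has moves —b→ m1
  m1 = c.a.0 | b.(0 + 0) has moves —b→ m2, —c→ m3
  m2 = c.a.0 | (0 + 0) has moves —c→ m4
  m3 = a.0 | b.(0 + 0) has moves —a→ m5, —b→ m4
  m4 = a.0 | (0 + 0) has moves —a→ m6
  m5 = 0 | b.(0 + 0) has moves —b→ m6
  m6 = 0 | (0 + 0) has moves stopped
Q's transition system — 8 states:
  n0 = b.b.(c.a.0 | b.(0 + 0)) has moves —b→ n1
  n1 = b.(c.a.0 | b.(0 + 0)) has moves —b→ n2
  n2 = c.a.0 | b.(0 + 0) has moves —b→ n3, —c→ n4
  n3 = c.a.0 | (0 + 0) has moves —c→ n5
  n4 = a.0 | b.(0 + 0) has moves —a→ n6, —b→ n5
  n5 = a.0 | (0 + 0) has moves —a→ n7
  n6 = 0 | b.(0 + 0) has moves —b→ n7
  n7 = 0 | (0 + 0) has moves stopped
Executing bc from P (initial set {m0}):
  step 1 (b): {m1}
  step 2 (c): {m3}
  ✓ P
Executing bc from Q (initial set {n0}):
  step 1 (b): {n1}
  step 2 (c): ∅  — Q cannot continue

trace-distinct — witness ⟨bc⟩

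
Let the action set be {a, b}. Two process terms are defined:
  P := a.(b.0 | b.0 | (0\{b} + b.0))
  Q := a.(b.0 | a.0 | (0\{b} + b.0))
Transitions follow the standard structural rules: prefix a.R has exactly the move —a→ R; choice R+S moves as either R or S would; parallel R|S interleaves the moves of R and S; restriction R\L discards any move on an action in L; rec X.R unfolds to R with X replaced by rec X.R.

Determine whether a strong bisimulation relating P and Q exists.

Reachable graph of P (9 states):
  p0 = a.(b.0 | b.0 | (0\{b} + b.0)) ⊢ -a-> p1
  p1 = b.0 | b.0 | (0\{b} + b.0) ⊢ -b-> p2, -b-> p3, -b-> p4
  p2 = 0 | b.0 | (0\{b} + b.0) ⊢ -b-> p5, -b-> p6
  p3 = b.0 | 0 | (0\{b} + b.0) ⊢ -b-> p5, -b-> p7
  p4 = b.0 | b.0 | 0 ⊢ -b-> p6, -b-> p7
  p5 = 0 | 0 | (0\{b} + b.0) ⊢ -b-> p8
  p6 = 0 | b.0 | 0 ⊢ -b-> p8
  p7 = b.0 | 0 | 0 ⊢ -b-> p8
  p8 = 0 | 0 | 0 ⊢ deadlocked
Reachable graph of Q (9 states):
  q0 = a.(b.0 | a.0 | (0\{b} + b.0)) ⊢ -a-> q1
  q1 = b.0 | a.0 | (0\{b} + b.0) ⊢ -a-> q2, -b-> q3, -b-> q4
  q2 = b.0 | 0 | (0\{b} + b.0) ⊢ -b-> q5, -b-> q6
  q3 = 0 | a.0 | (0\{b} + b.0) ⊢ -a-> q5, -b-> q7
  q4 = b.0 | a.0 | 0 ⊢ -a-> q6, -b-> q7
  q5 = 0 | 0 | (0\{b} + b.0) ⊢ -b-> q8
  q6 = b.0 | 0 | 0 ⊢ -b-> q8
  q7 = 0 | a.0 | 0 ⊢ -a-> q8
  q8 = 0 | 0 | 0 ⊢ deadlocked
Coarsest stable partition (strong bisimilarity classes):
  B0 = {p0}
  B1 = {p1}
  B2 = {p2, p3, p4, q2}
  B3 = {p5, p6, p7, q5, q6}
  B4 = {p8, q8}
  B5 = {q0}
  B6 = {q1}
  B7 = {q3, q4}
  B8 = {q7}
p0 ∈ B0, q0 ∈ B5 → different blocks

not bisimilar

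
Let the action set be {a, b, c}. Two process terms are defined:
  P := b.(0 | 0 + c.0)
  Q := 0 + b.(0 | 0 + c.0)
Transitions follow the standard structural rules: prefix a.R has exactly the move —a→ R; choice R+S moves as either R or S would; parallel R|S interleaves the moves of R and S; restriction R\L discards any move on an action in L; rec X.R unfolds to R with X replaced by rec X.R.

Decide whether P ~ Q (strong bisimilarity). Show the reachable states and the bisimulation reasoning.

bisimilar

LTS(P): 3 reachable states
  s0 = b.(0 | 0 + c.0) ⊢ —b→ s1
  s1 = 0 | 0 + c.0 ⊢ —c→ s2
  s2 = 0 ⊢ ∅
LTS(Q): 3 reachable states
  t0 = 0 + b.(0 | 0 + c.0) ⊢ —b→ t1
  t1 = 0 | 0 + c.0 ⊢ —c→ t2
  t2 = 0 ⊢ ∅
Bisimilarity quotient blocks:
  B0 = {s0, t0}
  B1 = {s1, t1}
  B2 = {s2, t2}
s0 ∈ B0, t0 ∈ B0 → same block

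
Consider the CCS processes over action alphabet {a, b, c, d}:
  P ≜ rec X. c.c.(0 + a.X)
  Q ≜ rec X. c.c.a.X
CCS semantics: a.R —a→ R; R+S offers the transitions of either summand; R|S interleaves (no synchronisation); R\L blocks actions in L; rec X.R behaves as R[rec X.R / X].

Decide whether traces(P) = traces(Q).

traces(P) = traces(Q)

LTS(P): 3 reachable states
  u0 = rec X. c.c.(0 + a.X) has moves -c-> u1
  u1 = c.(0 + a.(rec X. c.c.(0 + a.X))) has moves -c-> u2
  u2 = 0 + a.(rec X. c.c.(0 + a.X)) has moves -a-> u0
LTS(Q): 3 reachable states
  v0 = rec X. c.c.a.X has moves -c-> v1
  v1 = c.a.(rec X. c.c.a.X) has moves -c-> v2
  v2 = a.(rec X. c.c.a.X) has moves -a-> v0
Partition-refinement fixed point:
  B0 = {u0, v0}
  B1 = {u1, v1}
  B2 = {u2, v2}
u0 ∈ B0, v0 ∈ B0 → same block
Bisimilar ⇒ trace-equivalent.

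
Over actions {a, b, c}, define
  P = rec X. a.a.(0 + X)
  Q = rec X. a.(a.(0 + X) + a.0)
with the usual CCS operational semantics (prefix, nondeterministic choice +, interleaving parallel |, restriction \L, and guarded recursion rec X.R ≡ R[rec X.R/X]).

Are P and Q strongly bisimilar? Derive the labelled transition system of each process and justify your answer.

P's transition system — 3 states:
  p0 = rec X. a.a.(0 + X) has moves =a=> p1
  p1 = a.(0 + (rec X. a.a.(0 + X))) has moves =a=> p2
  p2 = 0 + (rec X. a.a.(0 + X)) has moves =a=> p1
Q's transition system — 4 states:
  q0 = rec X. a.(a.(0 + X) + a.0) has moves =a=> q1
  q1 = a.(0 + (rec X. a.(a.(0 + X) + a.0))) + a.0 has moves =a=> q2, =a=> q3
  q2 = 0 has moves ∅
  q3 = 0 + (rec X. a.(a.(0 + X) + a.0)) has moves =a=> q1
Bisimilarity quotient blocks:
  B0 = {p0, p1, p2}
  B1 = {q0, q3}
  B2 = {q1}
  B3 = {q2}
p0 ∈ B0, q0 ∈ B1 → different blocks

P ≁ Q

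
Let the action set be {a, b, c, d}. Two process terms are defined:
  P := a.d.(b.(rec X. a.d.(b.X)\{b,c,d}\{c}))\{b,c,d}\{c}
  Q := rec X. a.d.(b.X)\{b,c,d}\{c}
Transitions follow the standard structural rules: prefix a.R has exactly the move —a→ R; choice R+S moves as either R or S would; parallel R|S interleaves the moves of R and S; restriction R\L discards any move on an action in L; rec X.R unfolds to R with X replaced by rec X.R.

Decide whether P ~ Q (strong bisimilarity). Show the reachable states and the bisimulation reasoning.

P's transition system — 3 states:
  p0 = a.d.(b.(rec X. a.d.(b.X)\{b,c,d}\{c}))\{b,c,d}\{c} → ··a··> p1
  p1 = d.(b.(rec X. a.d.(b.X)\{b,c,d}\{c}))\{b,c,d}\{c} → ··d··> p2
  p2 = (b.(rec X. a.d.(b.X)\{b,c,d}\{c}))\{b,c,d}\{c} → (no moves)
Q's transition system — 3 states:
  q0 = rec X. a.d.(b.X)\{b,c,d}\{c} → ··a··> q1
  q1 = d.(b.(rec X. a.d.(b.X)\{b,c,d}\{c}))\{b,c,d}\{c} → ··d··> q2
  q2 = (b.(rec X. a.d.(b.X)\{b,c,d}\{c}))\{b,c,d}\{c} → (no moves)
Coarsest stable partition (strong bisimilarity classes):
  B0 = {p0, q0}
  B1 = {p1, q1}
  B2 = {p2, q2}
p0 ∈ B0, q0 ∈ B0 → same block

P ~ Q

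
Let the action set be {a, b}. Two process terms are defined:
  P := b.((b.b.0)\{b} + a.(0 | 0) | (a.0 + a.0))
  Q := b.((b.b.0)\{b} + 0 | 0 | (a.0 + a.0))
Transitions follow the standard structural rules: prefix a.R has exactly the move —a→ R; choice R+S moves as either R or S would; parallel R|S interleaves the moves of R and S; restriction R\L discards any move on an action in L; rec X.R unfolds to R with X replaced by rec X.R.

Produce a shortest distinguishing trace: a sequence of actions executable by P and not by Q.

P's transition system — 5 states:
  u0 = b.((b.b.0)\{b} + a.(0 | 0) | (a.0 + a.0)) :: ··b··> u1
  u1 = (b.b.0)\{b} + a.(0 | 0) | (a.0 + a.0) :: ··a··> u2, ··a··> u3
  u2 = 0 | 0 | (a.0 + a.0) :: ··a··> u4
  u3 = a.(0 | 0) | 0 :: ··a··> u4
  u4 = 0 | 0 | 0 :: (no moves)
Q's transition system — 3 states:
  v0 = b.((b.b.0)\{b} + 0 | 0 | (a.0 + a.0)) :: ··b··> v1
  v1 = (b.b.0)\{b} + 0 | 0 | (a.0 + a.0) :: ··a··> v2
  v2 = 0 | 0 | 0 :: (no moves)
Executing baa from P (initial set {u0}):
  after b @ step 1: {u1}
  after a @ step 2: {u2, u3}
  after a @ step 3: {u4}
  P completes σ.
Executing baa from Q (initial set {v0}):
  after b @ step 1: {v1}
  after a @ step 2: {v2}
  after a @ step 3: no successor for Q

baa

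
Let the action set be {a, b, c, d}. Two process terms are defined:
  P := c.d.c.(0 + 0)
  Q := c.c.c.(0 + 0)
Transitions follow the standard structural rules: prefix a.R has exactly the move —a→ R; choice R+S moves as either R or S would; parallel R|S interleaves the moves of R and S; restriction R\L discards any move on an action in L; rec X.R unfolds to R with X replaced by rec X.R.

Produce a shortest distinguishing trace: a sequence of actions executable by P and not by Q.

LTS(P): 4 reachable states
  p0 = c.d.c.(0 + 0) ⊢ --c--▸ p1
  p1 = d.c.(0 + 0) ⊢ --d--▸ p2
  p2 = c.(0 + 0) ⊢ --c--▸ p3
  p3 = 0 + 0 ⊢ deadlocked
LTS(Q): 4 reachable states
  q0 = c.c.c.(0 + 0) ⊢ --c--▸ q1
  q1 = c.c.(0 + 0) ⊢ --c--▸ q2
  q2 = c.(0 + 0) ⊢ --c--▸ q3
  q3 = 0 + 0 ⊢ deadlocked
Run σ = ⟨cd⟩ on P: start {p0}
  after c @ step 1: {p1}
  after d @ step 2: {p2}
  ✓ P
Run σ = ⟨cd⟩ on Q: start {q0}
  after c @ step 1: {q1}
  after d @ step 2: no successor for Q

cd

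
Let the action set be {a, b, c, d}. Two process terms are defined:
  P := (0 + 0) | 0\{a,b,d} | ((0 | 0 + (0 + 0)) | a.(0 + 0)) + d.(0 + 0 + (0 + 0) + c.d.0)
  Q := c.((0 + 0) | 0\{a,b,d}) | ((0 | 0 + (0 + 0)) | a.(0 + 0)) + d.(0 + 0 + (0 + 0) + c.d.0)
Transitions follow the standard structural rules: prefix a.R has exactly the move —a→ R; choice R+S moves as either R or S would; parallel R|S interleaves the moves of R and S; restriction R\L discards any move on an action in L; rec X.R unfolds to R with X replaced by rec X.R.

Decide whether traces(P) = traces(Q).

trace-distinct — witness ⟨c⟩

LTS(P): 5 reachable states
  m0 = (0 + 0) | 0\{a,b,d} | ((0 | 0 + (0 + 0)) | a.(0 + 0)) + d.(0 + 0 + (0 + 0) + c.d.0) | —a→ m1, —d→ m2
  m1 = (0 + 0) | 0\{a,b,d} | ((0 | 0 + (0 + 0)) | (0 + 0)) | (no moves)
  m2 = 0 + 0 + (0 + 0) + c.d.0 | —c→ m3
  m3 = d.0 | —d→ m4
  m4 = 0 | (no moves)
LTS(Q): 7 reachable states
  n0 = c.((0 + 0) | 0\{a,b,d}) | ((0 | 0 + (0 + 0)) | a.(0 + 0)) + d.(0 + 0 + (0 + 0) + c.d.0) | —a→ n1, —c→ n2, —d→ n3
  n1 = c.((0 + 0) | 0\{a,b,d}) | ((0 | 0 + (0 + 0)) | (0 + 0)) | —c→ n4
  n2 = (0 + 0) | 0\{a,b,d} | ((0 | 0 + (0 + 0)) | a.(0 + 0)) | —a→ n4
  n3 = 0 + 0 + (0 + 0) + c.d.0 | —c→ n5
  n4 = (0 + 0) | 0\{a,b,d} | ((0 | 0 + (0 + 0)) | (0 + 0)) | (no moves)
  n5 = d.0 | —d→ n6
  n6 = 0 | (no moves)
Trace ⟨c⟩ through Q, begin at {n0}:
  after c @ step 1: {n2}
  Q completes σ.
Trace ⟨c⟩ through P, begin at {m0}:
  after c @ step 1: ∅  — P cannot continue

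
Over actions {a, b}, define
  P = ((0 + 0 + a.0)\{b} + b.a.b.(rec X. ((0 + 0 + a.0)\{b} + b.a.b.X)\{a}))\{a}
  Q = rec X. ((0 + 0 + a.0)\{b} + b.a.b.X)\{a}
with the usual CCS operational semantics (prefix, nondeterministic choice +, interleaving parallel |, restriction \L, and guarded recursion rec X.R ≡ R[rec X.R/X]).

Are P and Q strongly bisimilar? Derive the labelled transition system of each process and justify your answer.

P ~ Q

LTS(P): 2 reachable states
  s0 = ((0 + 0 + a.0)\{b} + b.a.b.(rec X. ((0 + 0 + a.0)\{b} + b.a.b.X)\{a}))\{a} ⊢ ··b··> s1
  s1 = (a.b.(rec X. ((0 + 0 + a.0)\{b} + b.a.b.X)\{a}))\{a} ⊢ ·
LTS(Q): 2 reachable states
  t0 = rec X. ((0 + 0 + a.0)\{b} + b.a.b.X)\{a} ⊢ ··b··> t1
  t1 = (a.b.(rec X. ((0 + 0 + a.0)\{b} + b.a.b.X)\{a}))\{a} ⊢ ·
Partition-refinement fixed point:
  B0 = {s0, t0}
  B1 = {s1, t1}
s0 ∈ B0, t0 ∈ B0 → same block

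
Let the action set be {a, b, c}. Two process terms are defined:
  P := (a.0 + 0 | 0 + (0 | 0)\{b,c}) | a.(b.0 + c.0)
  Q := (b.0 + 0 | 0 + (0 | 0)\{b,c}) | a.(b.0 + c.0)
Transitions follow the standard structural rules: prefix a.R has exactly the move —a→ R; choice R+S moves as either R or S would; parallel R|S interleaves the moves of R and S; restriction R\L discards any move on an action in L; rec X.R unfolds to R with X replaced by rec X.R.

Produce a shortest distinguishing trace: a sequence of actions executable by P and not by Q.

aa

Reachable graph of P (6 states):
  p0 = (a.0 + 0 | 0 + (0 | 0)\{b,c}) | a.(b.0 + c.0) | -a-> p1, -a-> p2
  p1 = (a.0 + 0 | 0 + (0 | 0)\{b,c}) | (b.0 + c.0) | -a-> p3, -b-> p4, -c-> p4
  p2 = 0 | a.(b.0 + c.0) | -a-> p3
  p3 = 0 | (b.0 + c.0) | -b-> p5, -c-> p5
  p4 = (a.0 + 0 | 0 + (0 | 0)\{b,c}) | 0 | -a-> p5
  p5 = 0 | 0 | ∅
Reachable graph of Q (6 states):
  q0 = (b.0 + 0 | 0 + (0 | 0)\{b,c}) | a.(b.0 + c.0) | -a-> q1, -b-> q2
  q1 = (b.0 + 0 | 0 + (0 | 0)\{b,c}) | (b.0 + c.0) | -b-> q3, -b-> q4, -c-> q3
  q2 = 0 | a.(b.0 + c.0) | -a-> q4
  q3 = (b.0 + 0 | 0 + (0 | 0)\{b,c}) | 0 | -b-> q5
  q4 = 0 | (b.0 + c.0) | -b-> q5, -c-> q5
  q5 = 0 | 0 | ∅
Trace ⟨aa⟩ through P, begin at {p0}:
  after a @ step 1: {p1, p2}
  after a @ step 2: {p3}
  ✓ P
Trace ⟨aa⟩ through Q, begin at {q0}:
  after a @ step 1: {q1}
  after a @ step 2: ∅  — Q cannot continue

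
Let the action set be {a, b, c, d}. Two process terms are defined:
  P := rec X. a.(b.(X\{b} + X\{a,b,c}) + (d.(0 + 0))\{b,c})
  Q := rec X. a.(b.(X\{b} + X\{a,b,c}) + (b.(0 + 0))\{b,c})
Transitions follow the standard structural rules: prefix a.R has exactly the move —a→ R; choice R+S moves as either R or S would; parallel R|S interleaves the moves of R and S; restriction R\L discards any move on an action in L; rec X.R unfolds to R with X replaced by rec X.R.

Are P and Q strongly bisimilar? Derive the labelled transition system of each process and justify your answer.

P ≁ Q

Reachable graph of P (6 states):
  p0 = rec X. a.(b.(X\{b} + X\{a,b,c}) + (d.(0 + 0))\{b,c}) → =a=> p1
  p1 = b.((rec X. a.(b.(X\{b} + X\{a,b,c}) + (d.(0 + 0))\{b,c}))\{b} + (rec X. a.(b.(X\{b} + X\{a,b,c}) + (d.(0 + 0))\{b,c}))\{a,b,c}) + (d.(0 + 0))\{b,c} → =b=> p2, =d=> p3
  p2 = (rec X. a.(b.(X\{b} + X\{a,b,c}) + (d.(0 + 0))\{b,c}))\{b} + (rec X. a.(b.(X\{b} + X\{a,b,c}) + (d.(0 + 0))\{b,c}))\{a,b,c} → =a=> p4
  p3 = (0 + 0)\{b,c} → stopped
  p4 = (b.((rec X. a.(b.(X\{b} + X\{a,b,c}) + (d.(0 + 0))\{b,c}))\{b} + (rec X. a.(b.(X\{b} + X\{a,b,c}) + (d.(0 + 0))\{b,c}))\{a,b,c}) + (d.(0 + 0))\{b,c})\{b} → =d=> p5
  p5 = (0 + 0)\{b,c}\{b} → stopped
Reachable graph of Q (4 states):
  q0 = rec X. a.(b.(X\{b} + X\{a,b,c}) + (b.(0 + 0))\{b,c}) → =a=> q1
  q1 = b.((rec X. a.(b.(X\{b} + X\{a,b,c}) + (b.(0 + 0))\{b,c}))\{b} + (rec X. a.(b.(X\{b} + X\{a,b,c}) + (b.(0 + 0))\{b,c}))\{a,b,c}) + (b.(0 + 0))\{b,c} → =b=> q2
  q2 = (rec X. a.(b.(X\{b} + X\{a,b,c}) + (b.(0 + 0))\{b,c}))\{b} + (rec X. a.(b.(X\{b} + X\{a,b,c}) + (b.(0 + 0))\{b,c}))\{a,b,c} → =a=> q3
  q3 = (b.((rec X. a.(b.(X\{b} + X\{a,b,c}) + (b.(0 + 0))\{b,c}))\{b} + (rec X. a.(b.(X\{b} + X\{a,b,c}) + (b.(0 + 0))\{b,c}))\{a,b,c}) + (b.(0 + 0))\{b,c})\{b} → stopped
Bisimilarity quotient blocks:
  B0 = {p0}
  B1 = {p1}
  B2 = {p2}
  B3 = {p4}
  B4 = {p3, p5, q3}
  B5 = {q0}
  B6 = {q1}
  B7 = {q2}
p0 ∈ B0, q0 ∈ B5 → different blocks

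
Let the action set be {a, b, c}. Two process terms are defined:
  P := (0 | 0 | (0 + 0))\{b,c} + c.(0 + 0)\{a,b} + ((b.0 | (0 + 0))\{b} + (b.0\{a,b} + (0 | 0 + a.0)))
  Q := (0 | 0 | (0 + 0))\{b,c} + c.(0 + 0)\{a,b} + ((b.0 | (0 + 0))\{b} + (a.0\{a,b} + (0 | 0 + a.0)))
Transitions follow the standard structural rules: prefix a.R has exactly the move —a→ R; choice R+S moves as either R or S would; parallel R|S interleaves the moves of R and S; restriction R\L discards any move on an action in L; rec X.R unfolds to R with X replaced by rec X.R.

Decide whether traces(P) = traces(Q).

P's transition system — 4 states:
  s0 = (0 | 0 | (0 + 0))\{b,c} + c.(0 + 0)\{a,b} + ((b.0 | (0 + 0))\{b} + (b.0\{a,b} + (0 | 0 + a.0))) | --a--▸ s1, --b--▸ s2, --c--▸ s3
  s1 = 0 | ∅
  s2 = 0\{a,b} | ∅
  s3 = (0 + 0)\{a,b} | ∅
Q's transition system — 4 states:
  t0 = (0 | 0 | (0 + 0))\{b,c} + c.(0 + 0)\{a,b} + ((b.0 | (0 + 0))\{b} + (a.0\{a,b} + (0 | 0 + a.0))) | --a--▸ t1, --a--▸ t2, --c--▸ t3
  t1 = 0 | ∅
  t2 = 0\{a,b} | ∅
  t3 = (0 + 0)\{a,b} | ∅
Run σ = ⟨b⟩ on P: start {s0}
  [1] b ⇒ {s2}
  — P admits the full trace.
Run σ = ⟨b⟩ on Q: start {t0}
  [1] b ⇒ ∅ (Q stuck)

NO — witness ⟨b⟩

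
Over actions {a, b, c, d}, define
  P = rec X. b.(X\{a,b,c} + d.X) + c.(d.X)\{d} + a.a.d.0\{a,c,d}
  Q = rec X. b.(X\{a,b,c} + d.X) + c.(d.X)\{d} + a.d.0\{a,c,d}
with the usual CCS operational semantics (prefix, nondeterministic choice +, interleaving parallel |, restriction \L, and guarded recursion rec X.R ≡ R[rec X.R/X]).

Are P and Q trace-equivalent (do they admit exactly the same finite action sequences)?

P's transition system — 6 states:
  m0 = rec X. b.(X\{a,b,c} + d.X) + c.(d.X)\{d} + a.a.d.0\{a,c,d} has moves ··a··> m1, ··b··> m2, ··c··> m3
  m1 = a.d.0\{a,c,d} has moves ··a··> m4
  m2 = (rec X. b.(X\{a,b,c} + d.X) + c.(d.X)\{d} + a.a.d.0\{a,c,d})\{a,b,c} + d.(rec X. b.(X\{a,b,c} + d.X) + c.(d.X)\{d} + a.a.d.0\{a,c,d}) has moves ··d··> m0
  m3 = (d.(rec X. b.(X\{a,b,c} + d.X) + c.(d.X)\{d} + a.a.d.0\{a,c,d}))\{d} has moves ∅
  m4 = d.0\{a,c,d} has moves ··d··> m5
  m5 = 0\{a,c,d} has moves ∅
Q's transition system — 5 states:
  n0 = rec X. b.(X\{a,b,c} + d.X) + c.(d.X)\{d} + a.d.0\{a,c,d} has moves ··a··> n1, ··b··> n2, ··c··> n3
  n1 = d.0\{a,c,d} has moves ··d··> n4
  n2 = (rec X. b.(X\{a,b,c} + d.X) + c.(d.X)\{d} + a.d.0\{a,c,d})\{a,b,c} + d.(rec X. b.(X\{a,b,c} + d.X) + c.(d.X)\{d} + a.d.0\{a,c,d}) has moves ··d··> n0
  n3 = (d.(rec X. b.(X\{a,b,c} + d.X) + c.(d.X)\{d} + a.d.0\{a,c,d}))\{d} has moves ∅
  n4 = 0\{a,c,d} has moves ∅
Run σ = ⟨aa⟩ on P: start {m0}
  step 1 (a): {m1}
  step 2 (a): {m4}
  — P admits the full trace.
Run σ = ⟨aa⟩ on Q: start {n0}
  step 1 (a): {n1}
  step 2 (a): ∅ (Q stuck)

NO — witness ⟨aa⟩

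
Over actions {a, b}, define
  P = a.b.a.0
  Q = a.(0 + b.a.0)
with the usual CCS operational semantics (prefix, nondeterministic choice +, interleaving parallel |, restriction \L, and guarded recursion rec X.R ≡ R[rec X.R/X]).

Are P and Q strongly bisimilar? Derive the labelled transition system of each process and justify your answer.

P ~ Q

P's transition system — 4 states:
  m0 = a.b.a.0 → ··a··> m1
  m1 = b.a.0 → ··b··> m2
  m2 = a.0 → ··a··> m3
  m3 = 0 → ∅
Q's transition system — 4 states:
  n0 = a.(0 + b.a.0) → ··a··> n1
  n1 = 0 + b.a.0 → ··b··> n2
  n2 = a.0 → ··a··> n3
  n3 = 0 → ∅
Partition-refinement fixed point:
  B0 = {m0, n0}
  B1 = {m1, n1}
  B2 = {m2, n2}
  B3 = {m3, n3}
m0 ∈ B0, n0 ∈ B0 → same block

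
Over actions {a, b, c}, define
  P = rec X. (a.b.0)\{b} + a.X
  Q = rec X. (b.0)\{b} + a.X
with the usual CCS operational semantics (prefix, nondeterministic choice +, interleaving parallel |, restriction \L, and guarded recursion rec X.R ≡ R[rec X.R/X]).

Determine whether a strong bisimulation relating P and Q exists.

Reachable graph of P (2 states):
  p0 = rec X. (a.b.0)\{b} + a.X → ··a··> p0, ··a··> p1
  p1 = (b.0)\{b} → ·
Reachable graph of Q (1 states):
  q0 = rec X. (b.0)\{b} + a.X → ··a··> q0
Coarsest stable partition (strong bisimilarity classes):
  B0 = {p0}
  B1 = {p1}
  B2 = {q0}
p0 ∈ B0, q0 ∈ B2 → different blocks

P ≁ Q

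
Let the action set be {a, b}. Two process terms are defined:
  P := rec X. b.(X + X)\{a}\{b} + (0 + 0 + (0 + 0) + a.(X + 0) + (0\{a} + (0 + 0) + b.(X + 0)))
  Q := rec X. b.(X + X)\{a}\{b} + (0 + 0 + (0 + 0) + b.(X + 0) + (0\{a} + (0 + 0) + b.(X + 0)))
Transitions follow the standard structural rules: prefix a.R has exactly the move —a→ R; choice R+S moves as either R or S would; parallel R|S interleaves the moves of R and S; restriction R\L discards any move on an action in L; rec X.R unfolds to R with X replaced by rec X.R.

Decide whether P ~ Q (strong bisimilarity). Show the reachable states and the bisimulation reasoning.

P's transition system — 3 states:
  m0 = rec X. b.(X + X)\{a}\{b} + (0 + 0 + (0 + 0) + a.(X + 0) + (0\{a} + (0 + 0) + b.(X + 0))) | —a→ m1, —b→ m1, —b→ m2
  m1 = (rec X. b.(X + X)\{a}\{b} + (0 + 0 + (0 + 0) + a.(X + 0) + (0\{a} + (0 + 0) + b.(X + 0)))) + 0 | —a→ m1, —b→ m1, —b→ m2
  m2 = ((rec X. b.(X + X)\{a}\{b} + (0 + 0 + (0 + 0) + a.(X + 0) + (0\{a} + (0 + 0) + b.(X + 0)))) + (rec X. b.(X + X)\{a}\{b} + (0 + 0 + (0 + 0) + a.(X + 0) + (0\{a} + (0 + 0) + b.(X + 0)))))\{a}\{b} | stopped
Q's transition system — 3 states:
  n0 = rec X. b.(X + X)\{a}\{b} + (0 + 0 + (0 + 0) + b.(X + 0) + (0\{a} + (0 + 0) + b.(X + 0))) | —b→ n1, —b→ n2
  n1 = ((rec X. b.(X + X)\{a}\{b} + (0 + 0 + (0 + 0) + b.(X + 0) + (0\{a} + (0 + 0) + b.(X + 0)))) + (rec X. b.(X + X)\{a}\{b} + (0 + 0 + (0 + 0) + b.(X + 0) + (0\{a} + (0 + 0) + b.(X + 0)))))\{a}\{b} | stopped
  n2 = (rec X. b.(X + X)\{a}\{b} + (0 + 0 + (0 + 0) + b.(X + 0) + (0\{a} + (0 + 0) + b.(X + 0)))) + 0 | —b→ n1, —b→ n2
Partition-refinement fixed point:
  B0 = {m0, m1}
  B1 = {m2, n1}
  B2 = {n0, n2}
m0 ∈ B0, n0 ∈ B2 → different blocks

P ≁ Q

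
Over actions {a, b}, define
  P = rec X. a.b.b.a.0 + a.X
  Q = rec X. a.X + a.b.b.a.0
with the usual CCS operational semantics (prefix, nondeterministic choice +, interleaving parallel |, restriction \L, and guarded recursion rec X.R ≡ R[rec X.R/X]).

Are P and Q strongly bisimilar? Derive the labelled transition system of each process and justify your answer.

LTS(P): 5 reachable states
  m0 = rec X. a.b.b.a.0 + a.X | --a--▸ m0, --a--▸ m1
  m1 = b.b.a.0 | --b--▸ m2
  m2 = b.a.0 | --b--▸ m3
  m3 = a.0 | --a--▸ m4
  m4 = 0 | stopped
LTS(Q): 5 reachable states
  n0 = rec X. a.X + a.b.b.a.0 | --a--▸ n0, --a--▸ n1
  n1 = b.b.a.0 | --b--▸ n2
  n2 = b.a.0 | --b--▸ n3
  n3 = a.0 | --a--▸ n4
  n4 = 0 | stopped
Partition-refinement fixed point:
  B0 = {m0, n0}
  B1 = {m1, n1}
  B2 = {m2, n2}
  B3 = {m3, n3}
  B4 = {m4, n4}
m0 ∈ B0, n0 ∈ B0 → same block

bisimilar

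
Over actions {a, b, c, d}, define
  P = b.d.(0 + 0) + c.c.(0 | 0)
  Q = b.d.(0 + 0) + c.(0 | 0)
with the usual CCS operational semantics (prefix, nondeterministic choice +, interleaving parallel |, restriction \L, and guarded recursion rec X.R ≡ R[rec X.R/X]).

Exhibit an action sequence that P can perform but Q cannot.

LTS(P): 5 reachable states
  u0 = b.d.(0 + 0) + c.c.(0 | 0) ⊢ --b--▸ u1, --c--▸ u2
  u1 = d.(0 + 0) ⊢ --d--▸ u3
  u2 = c.(0 | 0) ⊢ --c--▸ u4
  u3 = 0 + 0 ⊢ stopped
  u4 = 0 | 0 ⊢ stopped
LTS(Q): 4 reachable states
  v0 = b.d.(0 + 0) + c.(0 | 0) ⊢ --b--▸ v1, --c--▸ v2
  v1 = d.(0 + 0) ⊢ --d--▸ v3
  v2 = 0 | 0 ⊢ stopped
  v3 = 0 + 0 ⊢ stopped
Trace ⟨cc⟩ through P, begin at {u0}:
  after c @ step 1: {u2}
  after c @ step 2: {u4}
  P completes σ.
Trace ⟨cc⟩ through Q, begin at {v0}:
  after c @ step 1: {v2}
  after c @ step 2: ∅  — Q cannot continue

cc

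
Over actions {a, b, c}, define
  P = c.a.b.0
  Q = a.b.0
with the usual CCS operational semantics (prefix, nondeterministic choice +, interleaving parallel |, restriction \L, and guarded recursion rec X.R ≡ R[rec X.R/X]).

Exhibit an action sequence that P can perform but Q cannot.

c

P's transition system — 4 states:
  m0 = c.a.b.0 | -c-> m1
  m1 = a.b.0 | -a-> m2
  m2 = b.0 | -b-> m3
  m3 = 0 | deadlocked
Q's transition system — 3 states:
  n0 = a.b.0 | -a-> n1
  n1 = b.0 | -b-> n2
  n2 = 0 | deadlocked
Executing c from P (initial set {m0}):
  [1] c ⇒ {m1}
  — P admits the full trace.
Executing c from Q (initial set {n0}):
  [1] c ⇒ no successor for Q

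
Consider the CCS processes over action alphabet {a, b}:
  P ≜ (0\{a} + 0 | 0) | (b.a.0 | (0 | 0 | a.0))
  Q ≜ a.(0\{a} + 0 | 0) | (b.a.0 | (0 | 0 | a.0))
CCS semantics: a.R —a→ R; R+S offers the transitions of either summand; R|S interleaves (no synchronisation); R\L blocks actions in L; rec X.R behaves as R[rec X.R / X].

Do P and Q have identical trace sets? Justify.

Reachable graph of P (6 states):
  s0 = (0\{a} + 0 | 0) | (b.a.0 | (0 | 0 | a.0)) → -a-> s1, -b-> s2
  s1 = (0\{a} + 0 | 0) | (b.a.0 | (0 | 0 | 0)) → -b-> s3
  s2 = (0\{a} + 0 | 0) | (a.0 | (0 | 0 | a.0)) → -a-> s3, -a-> s4
  s3 = (0\{a} + 0 | 0) | (a.0 | (0 | 0 | 0)) → -a-> s5
  s4 = (0\{a} + 0 | 0) | (0 | (0 | 0 | a.0)) → -a-> s5
  s5 = (0\{a} + 0 | 0) | (0 | (0 | 0 | 0)) → stopped
Reachable graph of Q (12 states):
  t0 = a.(0\{a} + 0 | 0) | (b.a.0 | (0 | 0 | a.0)) → -a-> t1, -a-> t2, -b-> t3
  t1 = (0\{a} + 0 | 0) | (b.a.0 | (0 | 0 | a.0)) → -a-> t4, -b-> t5
  t2 = a.(0\{a} + 0 | 0) | (b.a.0 | (0 | 0 | 0)) → -a-> t4, -b-> t6
  t3 = a.(0\{a} + 0 | 0) | (a.0 | (0 | 0 | a.0)) → -a-> t5, -a-> t6, -a-> t7
  t4 = (0\{a} + 0 | 0) | (b.a.0 | (0 | 0 | 0)) → -b-> t8
  t5 = (0\{a} + 0 | 0) | (a.0 | (0 | 0 | a.0)) → -a-> t8, -a-> t9
  t6 = a.(0\{a} + 0 | 0) | (a.0 | (0 | 0 | 0)) → -a-> t10, -a-> t8
  t7 = a.(0\{a} + 0 | 0) | (0 | (0 | 0 | a.0)) → -a-> t10, -a-> t9
  t8 = (0\{a} + 0 | 0) | (a.0 | (0 | 0 | 0)) → -a-> t11
  t9 = (0\{a} + 0 | 0) | (0 | (0 | 0 | a.0)) → -a-> t11
  t10 = a.(0\{a} + 0 | 0) | (0 | (0 | 0 | 0)) → -a-> t11
  t11 = (0\{a} + 0 | 0) | (0 | (0 | 0 | 0)) → stopped
Run σ = ⟨aa⟩ on Q: start {t0}
  after a @ step 1: {t1, t2}
  after a @ step 2: {t4}
  — Q admits the full trace.
Run σ = ⟨aa⟩ on P: start {s0}
  after a @ step 1: {s1}
  after a @ step 2: ∅ (P stuck)

trace-distinct — witness ⟨aa⟩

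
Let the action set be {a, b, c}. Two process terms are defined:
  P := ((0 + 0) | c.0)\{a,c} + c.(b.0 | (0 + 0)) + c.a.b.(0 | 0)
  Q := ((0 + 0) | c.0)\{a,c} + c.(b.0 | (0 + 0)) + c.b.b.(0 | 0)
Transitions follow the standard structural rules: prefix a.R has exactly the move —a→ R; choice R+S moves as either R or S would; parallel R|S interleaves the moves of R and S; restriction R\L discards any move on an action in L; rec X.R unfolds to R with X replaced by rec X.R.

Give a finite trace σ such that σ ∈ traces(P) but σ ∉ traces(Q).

ca

P's transition system — 6 states:
  m0 = ((0 + 0) | c.0)\{a,c} + c.(b.0 | (0 + 0)) + c.a.b.(0 | 0) :: --c--▸ m1, --c--▸ m2
  m1 = a.b.(0 | 0) :: --a--▸ m3
  m2 = b.0 | (0 + 0) :: --b--▸ m4
  m3 = b.(0 | 0) :: --b--▸ m5
  m4 = 0 | (0 + 0) :: deadlocked
  m5 = 0 | 0 :: deadlocked
Q's transition system — 6 states:
  n0 = ((0 + 0) | c.0)\{a,c} + c.(b.0 | (0 + 0)) + c.b.b.(0 | 0) :: --c--▸ n1, --c--▸ n2
  n1 = b.0 | (0 + 0) :: --b--▸ n3
  n2 = b.b.(0 | 0) :: --b--▸ n4
  n3 = 0 | (0 + 0) :: deadlocked
  n4 = b.(0 | 0) :: --b--▸ n5
  n5 = 0 | 0 :: deadlocked
Trace ⟨ca⟩ through P, begin at {m0}:
  step 1 (c): {m1, m2}
  step 2 (a): {m3}
  — P admits the full trace.
Trace ⟨ca⟩ through Q, begin at {n0}:
  step 1 (c): {n1, n2}
  step 2 (a): ∅  — Q cannot continue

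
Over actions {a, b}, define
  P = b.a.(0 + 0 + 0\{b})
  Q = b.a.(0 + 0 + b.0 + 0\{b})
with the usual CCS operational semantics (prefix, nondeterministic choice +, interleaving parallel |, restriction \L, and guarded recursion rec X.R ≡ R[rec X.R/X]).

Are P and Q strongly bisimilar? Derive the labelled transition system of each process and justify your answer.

LTS(P): 3 reachable states
  p0 = b.a.(0 + 0 + 0\{b}) → ··b··> p1
  p1 = a.(0 + 0 + 0\{b}) → ··a··> p2
  p2 = 0 + 0 + 0\{b} → ·
LTS(Q): 4 reachable states
  q0 = b.a.(0 + 0 + b.0 + 0\{b}) → ··b··> q1
  q1 = a.(0 + 0 + b.0 + 0\{b}) → ··a··> q2
  q2 = 0 + 0 + b.0 + 0\{b} → ··b··> q3
  q3 = 0 → ·
Coarsest stable partition (strong bisimilarity classes):
  B0 = {p0}
  B1 = {p1}
  B2 = {p2, q3}
  B3 = {q0}
  B4 = {q1}
  B5 = {q2}
p0 ∈ B0, q0 ∈ B3 → different blocks

not bisimilar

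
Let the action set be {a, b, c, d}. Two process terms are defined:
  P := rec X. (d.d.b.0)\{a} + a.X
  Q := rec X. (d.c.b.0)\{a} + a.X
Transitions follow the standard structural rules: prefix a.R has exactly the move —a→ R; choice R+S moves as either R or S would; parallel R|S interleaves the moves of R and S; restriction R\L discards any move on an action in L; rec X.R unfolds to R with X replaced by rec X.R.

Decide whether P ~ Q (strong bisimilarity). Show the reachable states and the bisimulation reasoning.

not bisimilar

LTS(P): 4 reachable states
  u0 = rec X. (d.d.b.0)\{a} + a.X → ··a··> u0, ··d··> u1
  u1 = (d.b.0)\{a} → ··d··> u2
  u2 = (b.0)\{a} → ··b··> u3
  u3 = 0\{a} → stopped
LTS(Q): 4 reachable states
  v0 = rec X. (d.c.b.0)\{a} + a.X → ··a··> v0, ··d··> v1
  v1 = (c.b.0)\{a} → ··c··> v2
  v2 = (b.0)\{a} → ··b··> v3
  v3 = 0\{a} → stopped
Coarsest stable partition (strong bisimilarity classes):
  B0 = {u0}
  B1 = {u1}
  B2 = {u2, v2}
  B3 = {u3, v3}
  B4 = {v0}
  B5 = {v1}
u0 ∈ B0, v0 ∈ B4 → different blocks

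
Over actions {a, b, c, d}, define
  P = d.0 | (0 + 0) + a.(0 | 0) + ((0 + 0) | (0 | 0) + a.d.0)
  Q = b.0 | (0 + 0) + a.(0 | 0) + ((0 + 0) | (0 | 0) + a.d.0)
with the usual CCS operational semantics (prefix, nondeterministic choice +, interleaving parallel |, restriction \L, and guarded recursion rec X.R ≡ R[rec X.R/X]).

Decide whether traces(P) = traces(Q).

NO — witness ⟨d⟩

LTS(P): 5 reachable states
  p0 = d.0 | (0 + 0) + a.(0 | 0) + ((0 + 0) | (0 | 0) + a.d.0) has moves =a=> p1, =a=> p2, =d=> p3
  p1 = 0 | 0 has moves ·
  p2 = d.0 has moves =d=> p4
  p3 = 0 | (0 + 0) has moves ·
  p4 = 0 has moves ·
LTS(Q): 5 reachable states
  q0 = b.0 | (0 + 0) + a.(0 | 0) + ((0 + 0) | (0 | 0) + a.d.0) has moves =a=> q1, =a=> q2, =b=> q3
  q1 = 0 | 0 has moves ·
  q2 = d.0 has moves =d=> q4
  q3 = 0 | (0 + 0) has moves ·
  q4 = 0 has moves ·
Executing d from P (initial set {p0}):
  after d @ step 1: {p3}
  — P admits the full trace.
Executing d from Q (initial set {q0}):
  after d @ step 1: ∅  — Q cannot continue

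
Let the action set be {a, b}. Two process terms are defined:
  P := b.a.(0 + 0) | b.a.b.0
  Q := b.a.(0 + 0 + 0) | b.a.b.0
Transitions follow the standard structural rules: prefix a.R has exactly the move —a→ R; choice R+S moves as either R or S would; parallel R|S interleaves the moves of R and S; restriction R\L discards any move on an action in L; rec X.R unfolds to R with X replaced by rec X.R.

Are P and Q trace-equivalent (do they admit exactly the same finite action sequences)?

LTS(P): 12 reachable states
  s0 = b.a.(0 + 0) | b.a.b.0 → —b→ s1, —b→ s2
  s1 = a.(0 + 0) | b.a.b.0 → —a→ s3, —b→ s4
  s2 = b.a.(0 + 0) | a.b.0 → —a→ s5, —b→ s4
  s3 = (0 + 0) | b.a.b.0 → —b→ s6
  s4 = a.(0 + 0) | a.b.0 → —a→ s6, —a→ s7
  s5 = b.a.(0 + 0) | b.0 → —b→ s7, —b→ s8
  s6 = (0 + 0) | a.b.0 → —a→ s9
  s7 = a.(0 + 0) | b.0 → —a→ s9, —b→ s10
  s8 = b.a.(0 + 0) | 0 → —b→ s10
  s9 = (0 + 0) | b.0 → —b→ s11
  s10 = a.(0 + 0) | 0 → —a→ s11
  s11 = (0 + 0) | 0 → deadlocked
LTS(Q): 12 reachable states
  t0 = b.a.(0 + 0 + 0) | b.a.b.0 → —b→ t1, —b→ t2
  t1 = a.(0 + 0 + 0) | b.a.b.0 → —a→ t3, —b→ t4
  t2 = b.a.(0 + 0 + 0) | a.b.0 → —a→ t5, —b→ t4
  t3 = (0 + 0 + 0) | b.a.b.0 → —b→ t6
  t4 = a.(0 + 0 + 0) | a.b.0 → —a→ t6, —a→ t7
  t5 = b.a.(0 + 0 + 0) | b.0 → —b→ t7, —b→ t8
  t6 = (0 + 0 + 0) | a.b.0 → —a→ t9
  t7 = a.(0 + 0 + 0) | b.0 → —a→ t9, —b→ t10
  t8 = b.a.(0 + 0 + 0) | 0 → —b→ t10
  t9 = (0 + 0 + 0) | b.0 → —b→ t11
  t10 = a.(0 + 0 + 0) | 0 → —a→ t11
  t11 = (0 + 0 + 0) | 0 → deadlocked
Bisimilarity quotient blocks:
  B0 = {s0, t0}
  B1 = {s2, t2}
  B2 = {s4, t4}
  B3 = {s7, t7}
  B4 = {s9, t9}
  B5 = {s11, t11}
  B6 = {s10, t10}
  B7 = {s6, t6}
  B8 = {s5, t5}
  B9 = {s8, t8}
  B10 = {s1, t1}
  B11 = {s3, t3}
s0 ∈ B0, t0 ∈ B0 → same block
Bisimilar ⇒ trace-equivalent.

trace-equivalent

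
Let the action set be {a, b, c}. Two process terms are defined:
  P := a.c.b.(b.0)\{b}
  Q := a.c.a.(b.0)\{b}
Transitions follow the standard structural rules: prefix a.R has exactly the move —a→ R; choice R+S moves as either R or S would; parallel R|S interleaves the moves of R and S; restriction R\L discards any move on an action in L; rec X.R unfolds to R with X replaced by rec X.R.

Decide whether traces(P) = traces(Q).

NO — witness ⟨acb⟩

Reachable graph of P (4 states):
  m0 = a.c.b.(b.0)\{b} has moves --a--▸ m1
  m1 = c.b.(b.0)\{b} has moves --c--▸ m2
  m2 = b.(b.0)\{b} has moves --b--▸ m3
  m3 = (b.0)\{b} has moves deadlocked
Reachable graph of Q (4 states):
  n0 = a.c.a.(b.0)\{b} has moves --a--▸ n1
  n1 = c.a.(b.0)\{b} has moves --c--▸ n2
  n2 = a.(b.0)\{b} has moves --a--▸ n3
  n3 = (b.0)\{b} has moves deadlocked
Executing acb from P (initial set {m0}):
  [1] a ⇒ {m1}
  [2] c ⇒ {m2}
  [3] b ⇒ {m3}
  ✓ P
Executing acb from Q (initial set {n0}):
  [1] a ⇒ {n1}
  [2] c ⇒ {n2}
  [3] b ⇒ ∅ (Q stuck)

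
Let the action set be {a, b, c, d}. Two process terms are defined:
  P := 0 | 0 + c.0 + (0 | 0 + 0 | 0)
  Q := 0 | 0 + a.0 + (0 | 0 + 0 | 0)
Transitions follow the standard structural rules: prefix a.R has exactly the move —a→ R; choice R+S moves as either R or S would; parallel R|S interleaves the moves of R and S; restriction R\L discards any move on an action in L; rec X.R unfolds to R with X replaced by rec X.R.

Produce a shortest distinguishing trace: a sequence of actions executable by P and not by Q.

c

P's transition system — 2 states:
  u0 = 0 | 0 + c.0 + (0 | 0 + 0 | 0) ⊢ --c--▸ u1
  u1 = 0 ⊢ ∅
Q's transition system — 2 states:
  v0 = 0 | 0 + a.0 + (0 | 0 + 0 | 0) ⊢ --a--▸ v1
  v1 = 0 ⊢ ∅
Executing c from P (initial set {u0}):
  [1] c ⇒ {u1}
  ✓ P
Executing c from Q (initial set {v0}):
  [1] c ⇒ no successor for Q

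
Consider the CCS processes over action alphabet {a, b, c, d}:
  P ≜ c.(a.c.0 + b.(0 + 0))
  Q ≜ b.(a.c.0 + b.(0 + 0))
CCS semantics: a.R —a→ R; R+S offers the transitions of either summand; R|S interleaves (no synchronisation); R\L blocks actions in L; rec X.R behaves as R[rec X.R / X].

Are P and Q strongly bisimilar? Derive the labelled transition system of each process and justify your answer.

P ≁ Q

LTS(P): 5 reachable states
  u0 = c.(a.c.0 + b.(0 + 0)) has moves —c→ u1
  u1 = a.c.0 + b.(0 + 0) has moves —a→ u2, —b→ u3
  u2 = c.0 has moves —c→ u4
  u3 = 0 + 0 has moves deadlocked
  u4 = 0 has moves deadlocked
LTS(Q): 5 reachable states
  v0 = b.(a.c.0 + b.(0 + 0)) has moves —b→ v1
  v1 = a.c.0 + b.(0 + 0) has moves —a→ v2, —b→ v3
  v2 = c.0 has moves —c→ v4
  v3 = 0 + 0 has moves deadlocked
  v4 = 0 has moves deadlocked
Bisimilarity quotient blocks:
  B0 = {u0}
  B1 = {u1, v1}
  B2 = {u3, u4, v3, v4}
  B3 = {u2, v2}
  B4 = {v0}
u0 ∈ B0, v0 ∈ B4 → different blocks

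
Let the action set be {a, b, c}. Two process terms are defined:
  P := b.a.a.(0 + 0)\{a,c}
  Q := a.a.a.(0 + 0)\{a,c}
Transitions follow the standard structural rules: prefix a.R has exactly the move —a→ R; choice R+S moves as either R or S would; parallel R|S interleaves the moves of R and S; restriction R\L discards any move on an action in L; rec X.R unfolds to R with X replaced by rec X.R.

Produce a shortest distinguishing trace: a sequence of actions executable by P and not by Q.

Reachable graph of P (4 states):
  u0 = b.a.a.(0 + 0)\{a,c} ⊢ —b→ u1
  u1 = a.a.(0 + 0)\{a,c} ⊢ —a→ u2
  u2 = a.(0 + 0)\{a,c} ⊢ —a→ u3
  u3 = (0 + 0)\{a,c} ⊢ ∅
Reachable graph of Q (4 states):
  v0 = a.a.a.(0 + 0)\{a,c} ⊢ —a→ v1
  v1 = a.a.(0 + 0)\{a,c} ⊢ —a→ v2
  v2 = a.(0 + 0)\{a,c} ⊢ —a→ v3
  v3 = (0 + 0)\{a,c} ⊢ ∅
Run σ = ⟨b⟩ on P: start {u0}
  after b @ step 1: {u1}
  — P admits the full trace.
Run σ = ⟨b⟩ on Q: start {v0}
  after b @ step 1: ∅  — Q cannot continue

b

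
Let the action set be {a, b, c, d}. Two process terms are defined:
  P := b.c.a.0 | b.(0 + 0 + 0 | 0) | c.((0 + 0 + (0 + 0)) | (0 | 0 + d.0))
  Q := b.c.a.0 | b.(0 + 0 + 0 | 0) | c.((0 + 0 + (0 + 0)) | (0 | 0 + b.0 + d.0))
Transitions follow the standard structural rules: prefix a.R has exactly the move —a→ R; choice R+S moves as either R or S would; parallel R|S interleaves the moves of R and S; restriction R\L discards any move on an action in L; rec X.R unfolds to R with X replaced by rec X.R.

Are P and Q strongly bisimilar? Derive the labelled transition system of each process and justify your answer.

Reachable graph of P (24 states):
  s0 = b.c.a.0 | b.(0 + 0 + 0 | 0) | c.((0 + 0 + (0 + 0)) | (0 | 0 + d.0)) → —b→ s1, —b→ s2, —c→ s3
  s1 = b.c.a.0 | (0 + 0 + 0 | 0) | c.((0 + 0 + (0 + 0)) | (0 | 0 + d.0)) → —b→ s4, —c→ s5
  s2 = c.a.0 | b.(0 + 0 + 0 | 0) | c.((0 + 0 + (0 + 0)) | (0 | 0 + d.0)) → —b→ s4, —c→ s6, —c→ s7
  s3 = b.c.a.0 | b.(0 + 0 + 0 | 0) | ((0 + 0 + (0 + 0)) | (0 | 0 + d.0)) → —b→ s5, —b→ s7, —d→ s8
  s4 = c.a.0 | (0 + 0 + 0 | 0) | c.((0 + 0 + (0 + 0)) | (0 | 0 + d.0)) → —c→ s10, —c→ s9
  s5 = b.c.a.0 | (0 + 0 + 0 | 0) | ((0 + 0 + (0 + 0)) | (0 | 0 + d.0)) → —b→ s10, —d→ s11
  s6 = a.0 | b.(0 + 0 + 0 | 0) | c.((0 + 0 + (0 + 0)) | (0 | 0 + d.0)) → —a→ s12, —b→ s9, —c→ s13
  s7 = c.a.0 | b.(0 + 0 + 0 | 0) | ((0 + 0 + (0 + 0)) | (0 | 0 + d.0)) → —b→ s10, —c→ s13, —d→ s14
  s8 = b.c.a.0 | b.(0 + 0 + 0 | 0) | ((0 + 0 + (0 + 0)) | 0) → —b→ s11, —b→ s14
  s9 = a.0 | (0 + 0 + 0 | 0) | c.((0 + 0 + (0 + 0)) | (0 | 0 + d.0)) → —a→ s15, —c→ s16
  s10 = c.a.0 | (0 + 0 + 0 | 0) | ((0 + 0 + (0 + 0)) | (0 | 0 + d.0)) → —c→ s16, —d→ s17
  s11 = b.c.a.0 | (0 + 0 + 0 | 0) | ((0 + 0 + (0 + 0)) | 0) → —b→ s17
  s12 = 0 | b.(0 + 0 + 0 | 0) | c.((0 + 0 + (0 + 0)) | (0 | 0 + d.0)) → —b→ s15, —c→ s18
  s13 = a.0 | b.(0 + 0 + 0 | 0) | ((0 + 0 + (0 + 0)) | (0 | 0 + d.0)) → —a→ s18, —b→ s16, —d→ s19
  s14 = c.a.0 | b.(0 + 0 + 0 | 0) | ((0 + 0 + (0 + 0)) | 0) → —b→ s17, —c→ s19
  s15 = 0 | (0 + 0 + 0 | 0) | c.((0 + 0 + (0 + 0)) | (0 | 0 + d.0)) → —c→ s20
  s16 = a.0 | (0 + 0 + 0 | 0) | ((0 + 0 + (0 + 0)) | (0 | 0 + d.0)) → —a→ s20, —d→ s21
  s17 = c.a.0 | (0 + 0 + 0 | 0) | ((0 + 0 + (0 + 0)) | 0) → —c→ s21
  s18 = 0 | b.(0 + 0 + 0 | 0) | ((0 + 0 + (0 + 0)) | (0 | 0 + d.0)) → —b→ s20, —d→ s22
  s19 = a.0 | b.(0 + 0 + 0 | 0) | ((0 + 0 + (0 + 0)) | 0) → —a→ s22, —b→ s21
  s20 = 0 | (0 + 0 + 0 | 0) | ((0 + 0 + (0 + 0)) | (0 | 0 + d.0)) → —d→ s23
  s21 = a.0 | (0 + 0 + 0 | 0) | ((0 + 0 + (0 + 0)) | 0) → —a→ s23
  s22 = 0 | b.(0 + 0 + 0 | 0) | ((0 + 0 + (0 + 0)) | 0) → —b→ s23
  s23 = 0 | (0 + 0 + 0 | 0) | ((0 + 0 + (0 + 0)) | 0) → stopped
Reachable graph of Q (24 states):
  t0 = b.c.a.0 | b.(0 + 0 + 0 | 0) | c.((0 + 0 + (0 + 0)) | (0 | 0 + b.0 + d.0)) → —b→ t1, —b→ t2, —c→ t3
  t1 = b.c.a.0 | (0 + 0 + 0 | 0) | c.((0 + 0 + (0 + 0)) | (0 | 0 + b.0 + d.0)) → —b→ t4, —c→ t5
  t2 = c.a.0 | b.(0 + 0 + 0 | 0) | c.((0 + 0 + (0 + 0)) | (0 | 0 + b.0 + d.0)) → —b→ t4, —c→ t6, —c→ t7
  t3 = b.c.a.0 | b.(0 + 0 + 0 | 0) | ((0 + 0 + (0 + 0)) | (0 | 0 + b.0 + d.0)) → —b→ t5, —b→ t7, —b→ t8, —d→ t8
  t4 = c.a.0 | (0 + 0 + 0 | 0) | c.((0 + 0 + (0 + 0)) | (0 | 0 + b.0 + d.0)) → —c→ t10, —c→ t9
  t5 = b.c.a.0 | (0 + 0 + 0 | 0) | ((0 + 0 + (0 + 0)) | (0 | 0 + b.0 + d.0)) → —b→ t10, —b→ t11, —d→ t11
  t6 = a.0 | b.(0 + 0 + 0 | 0) | c.((0 + 0 + (0 + 0)) | (0 | 0 + b.0 + d.0)) → —a→ t12, —b→ t9, —c→ t13
  t7 = c.a.0 | b.(0 + 0 + 0 | 0) | ((0 + 0 + (0 + 0)) | (0 | 0 + b.0 + d.0)) → —b→ t10, —b→ t14, —c→ t13, —d→ t14
  t8 = b.c.a.0 | b.(0 + 0 + 0 | 0) | ((0 + 0 + (0 + 0)) | 0) → —b→ t11, —b→ t14
  t9 = a.0 | (0 + 0 + 0 | 0) | c.((0 + 0 + (0 + 0)) | (0 | 0 + b.0 + d.0)) → —a→ t15, —c→ t16
  t10 = c.a.0 | (0 + 0 + 0 | 0) | ((0 + 0 + (0 + 0)) | (0 | 0 + b.0 + d.0)) → —b→ t17, —c→ t16, —d→ t17
  t11 = b.c.a.0 | (0 + 0 + 0 | 0) | ((0 + 0 + (0 + 0)) | 0) → —b→ t17
  t12 = 0 | b.(0 + 0 + 0 | 0) | c.((0 + 0 + (0 + 0)) | (0 | 0 + b.0 + d.0)) → —b→ t15, —c→ t18
  t13 = a.0 | b.(0 + 0 + 0 | 0) | ((0 + 0 + (0 + 0)) | (0 | 0 + b.0 + d.0)) → —a→ t18, —b→ t16, —b→ t19, —d→ t19
  t14 = c.a.0 | b.(0 + 0 + 0 | 0) | ((0 + 0 + (0 + 0)) | 0) → —b→ t17, —c→ t19
  t15 = 0 | (0 + 0 + 0 | 0) | c.((0 + 0 + (0 + 0)) | (0 | 0 + b.0 + d.0)) → —c→ t20
  t16 = a.0 | (0 + 0 + 0 | 0) | ((0 + 0 + (0 + 0)) | (0 | 0 + b.0 + d.0)) → —a→ t20, —b→ t21, —d→ t21
  t17 = c.a.0 | (0 + 0 + 0 | 0) | ((0 + 0 + (0 + 0)) | 0) → —c→ t21
  t18 = 0 | b.(0 + 0 + 0 | 0) | ((0 + 0 + (0 + 0)) | (0 | 0 + b.0 + d.0)) → —b→ t20, —b→ t22, —d→ t22
  t19 = a.0 | b.(0 + 0 + 0 | 0) | ((0 + 0 + (0 + 0)) | 0) → —a→ t22, —b→ t21
  t20 = 0 | (0 + 0 + 0 | 0) | ((0 + 0 + (0 + 0)) | (0 | 0 + b.0 + d.0)) → —b→ t23, —d→ t23
  t21 = a.0 | (0 + 0 + 0 | 0) | ((0 + 0 + (0 + 0)) | 0) → —a→ t23
  t22 = 0 | b.(0 + 0 + 0 | 0) | ((0 + 0 + (0 + 0)) | 0) → —b→ t23
  t23 = 0 | (0 + 0 + 0 | 0) | ((0 + 0 + (0 + 0)) | 0) → stopped
Bisimilarity quotient blocks:
  B0 = {s0}
  B1 = {s3}
  B2 = {s7}
  B3 = {s10}
  B4 = {s16}
  B5 = {s20}
  B6 = {s23, t23}
  B7 = {s21, t21}
  B8 = {s17, t17}
  B9 = {s13}
  B10 = {s18}
  B11 = {s22, t22}
  B12 = {s19, t19}
  B13 = {s14, t14}
  B14 = {s8, t8}
  B15 = {s11, t11}
  B16 = {s5}
  B17 = {s1}
  B18 = {s4}
  B19 = {s9}
  B20 = {s15}
  B21 = {s2}
  B22 = {s6}
  B23 = {s12}
  B24 = {t0}
  B25 = {t2}
  B26 = {t4}
  B27 = {t9}
  B28 = {t15}
  B29 = {t20}
  B30 = {t16}
  B31 = {t10}
  B32 = {t7}
  B33 = {t13}
  B34 = {t18}
  B35 = {t6}
  B36 = {t12}
  B37 = {t3}
  B38 = {t5}
  B39 = {t1}
s0 ∈ B0, t0 ∈ B24 → different blocks

P ≁ Q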